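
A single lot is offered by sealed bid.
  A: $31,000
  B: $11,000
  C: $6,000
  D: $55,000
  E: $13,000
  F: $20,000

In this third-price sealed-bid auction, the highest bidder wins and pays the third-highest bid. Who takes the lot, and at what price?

Rule: the highest bidder wins and pays the third-highest bid.
Bids in order: 55,000 (D) > 31,000 (A) > 20,000 (F) > 13,000 (E) > 11,000 (B) > 6,000 (C)
D is highest; pays the third-highest bid, $20,000.

D pays $20,000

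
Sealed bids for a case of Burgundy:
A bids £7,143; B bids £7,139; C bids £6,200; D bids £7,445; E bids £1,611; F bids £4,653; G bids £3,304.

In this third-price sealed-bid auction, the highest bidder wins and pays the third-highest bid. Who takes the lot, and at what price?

Third-price sealed-bid auction: the highest bidder wins and pays the third-highest bid.
Bids ranked: 7,445 (D) > 7,143 (A) > 7,139 (B) > 6,200 (C) > 4,653 (F) > 3,304 (G) > …
D wins; payment is bid #3 in the ranking = £7,139.

D pays £7,139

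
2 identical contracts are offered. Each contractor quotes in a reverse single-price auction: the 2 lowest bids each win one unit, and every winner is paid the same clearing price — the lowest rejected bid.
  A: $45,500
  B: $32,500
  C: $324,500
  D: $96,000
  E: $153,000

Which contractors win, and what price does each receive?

Bids ranked low→high: 32,500 (B), 45,500 (A), 96,000 (D), 153,000 (E), …
Winners (2 units): B, A.
Lowest unsuccessful bid: $96,000 → clearing price.

B, A; each is paid $96,000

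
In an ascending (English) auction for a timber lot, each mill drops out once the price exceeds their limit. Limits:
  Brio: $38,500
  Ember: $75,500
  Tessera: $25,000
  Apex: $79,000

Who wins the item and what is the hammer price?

Limits in order: 79,000 (Apex) > 75,500 (Ember) > 38,500 (Brio) > 25,000 (Tessera)
Bidding ends when Ember exits at $75,500; Apex takes it.

Apex wins at $75,500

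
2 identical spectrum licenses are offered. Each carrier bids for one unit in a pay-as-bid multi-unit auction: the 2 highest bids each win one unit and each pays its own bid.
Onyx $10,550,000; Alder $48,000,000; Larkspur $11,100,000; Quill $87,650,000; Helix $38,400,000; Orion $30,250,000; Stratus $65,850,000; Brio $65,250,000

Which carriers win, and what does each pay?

Bids ranked high→low: 87,650,000 (Quill), 65,850,000 (Stratus), 65,250,000 (Brio), 48,000,000 (Alder), …
Top 2: Quill, Stratus.
Each winner pays its own bid: Quill $87,650,000, Stratus $65,850,000.

Quill $87,650,000, Stratus $65,850,000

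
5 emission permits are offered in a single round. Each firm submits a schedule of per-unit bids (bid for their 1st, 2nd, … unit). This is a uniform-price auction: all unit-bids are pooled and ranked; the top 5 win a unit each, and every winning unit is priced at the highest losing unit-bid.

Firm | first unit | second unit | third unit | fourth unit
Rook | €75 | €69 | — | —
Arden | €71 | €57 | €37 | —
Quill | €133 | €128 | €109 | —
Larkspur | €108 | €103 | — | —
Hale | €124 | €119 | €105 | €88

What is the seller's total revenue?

Merging the schedules and taking the best 5: 133 (Quill-1), 128 (Quill-2), 124 (Hale-1), 119 (Hale-2), 109 (Quill-3)
Highest rejected unit-bid = €108.
Allocation: Hale 2, Quill 3. Every unit priced at €108.
Revenue = 5 × 108 = €540.

Total revenue: €540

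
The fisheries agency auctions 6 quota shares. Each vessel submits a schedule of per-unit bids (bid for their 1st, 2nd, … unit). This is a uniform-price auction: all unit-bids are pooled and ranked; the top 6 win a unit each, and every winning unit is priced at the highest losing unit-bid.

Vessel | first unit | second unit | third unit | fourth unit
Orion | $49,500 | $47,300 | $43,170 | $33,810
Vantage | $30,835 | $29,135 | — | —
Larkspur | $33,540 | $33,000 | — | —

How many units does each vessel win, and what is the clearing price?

Larkspur 2, Orion 4; clearing price $30,835

Pooled unit-bids ranked (top 6): 49,500 (Orion-1), 47,300 (Orion-2), 43,170 (Orion-3), 33,810 (Orion-4), 33,540 (Larkspur-1), 33,000 (Larkspur-2)
First bid not allocated: $30,835.
Allocation: Larkspur 2, Orion 4.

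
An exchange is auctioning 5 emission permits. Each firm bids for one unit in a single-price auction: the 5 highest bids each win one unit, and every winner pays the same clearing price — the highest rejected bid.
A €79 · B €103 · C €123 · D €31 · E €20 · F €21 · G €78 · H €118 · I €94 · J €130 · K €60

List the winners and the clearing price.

J, C, H, B, I; each pays €79

Sorting: 130 (J), 123 (C), 118 (H), 103 (B), 94 (I), 79 (A), 78 (G), …
Top 5: J, C, H, B, I.
First losing bid is A's €79, which sets the uniform price.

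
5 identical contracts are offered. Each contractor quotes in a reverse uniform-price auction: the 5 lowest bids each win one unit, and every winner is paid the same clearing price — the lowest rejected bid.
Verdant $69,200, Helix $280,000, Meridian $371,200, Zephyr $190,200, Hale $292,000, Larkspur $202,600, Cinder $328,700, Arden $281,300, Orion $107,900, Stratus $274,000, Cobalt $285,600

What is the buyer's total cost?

Ordering the bids: 69,200 (Verdant), 107,900 (Orion), 190,200 (Zephyr), 202,600 (Larkspur), 274,000 (Stratus), 280,000 (Helix), 281,300 (Arden), …
The 5 lowest are Verdant, Orion, Zephyr, Larkspur, Stratus.
First losing bid is Helix's $280,000, which sets the uniform price.
Total cost = 5 × $280,000 = $1,400,000.

Total cost: $1,400,000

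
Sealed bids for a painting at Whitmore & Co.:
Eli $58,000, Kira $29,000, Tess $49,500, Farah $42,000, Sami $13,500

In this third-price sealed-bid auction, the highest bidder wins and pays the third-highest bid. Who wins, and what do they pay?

Bids in order: 58,000 (Eli) > 49,500 (Tess) > 42,000 (Farah) > 29,000 (Kira) > 13,500 (Sami)
Eli wins; payment is bid #3 in the ranking = $42,000.

Eli pays $42,000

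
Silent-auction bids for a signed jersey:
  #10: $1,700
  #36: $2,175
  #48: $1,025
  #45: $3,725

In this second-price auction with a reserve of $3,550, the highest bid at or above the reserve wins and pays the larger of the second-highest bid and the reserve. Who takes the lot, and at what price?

#45 pays $3,550

Bids ranked: 3,725 (#45) > 2,175 (#36) > 1,700 (#10) > 1,025 (#48)
#45 has the top bid at or above the reserve ($3,725).
Second-highest bid $2,175 is below the reserve $3,550, so the reserve binds → payment $3,550.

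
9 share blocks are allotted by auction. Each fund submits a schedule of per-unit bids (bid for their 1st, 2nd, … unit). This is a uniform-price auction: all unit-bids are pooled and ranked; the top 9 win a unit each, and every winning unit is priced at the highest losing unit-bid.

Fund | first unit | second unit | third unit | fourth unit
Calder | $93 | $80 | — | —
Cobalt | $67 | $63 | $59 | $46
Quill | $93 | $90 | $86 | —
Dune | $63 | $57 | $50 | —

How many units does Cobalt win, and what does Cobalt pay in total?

Cobalt: 3 units, pays $171

Pooled unit-bids ranked (top 9): 93 (Calder-1), 93 (Quill-1), 90 (Quill-2), 86 (Quill-3), 80 (Calder-2), 67 (Cobalt-1), 63 (Cobalt-2), 63 (Dune-1), 59 (Cobalt-3)
First bid not allocated: $57.
Cobalt wins 3 unit(s) at $57 each.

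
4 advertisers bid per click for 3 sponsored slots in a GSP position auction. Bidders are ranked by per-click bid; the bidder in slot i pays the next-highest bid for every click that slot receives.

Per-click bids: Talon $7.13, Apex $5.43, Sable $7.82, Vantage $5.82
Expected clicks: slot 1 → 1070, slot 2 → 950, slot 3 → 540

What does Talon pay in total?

Talon pays $5529.00

Per-click bids in order: $7.82 (Sable) > $7.13 (Talon) > $5.82 (Vantage) > $5.43 (Apex)
Talon holds slot 2 → pays next bid $5.82 × 950 clicks = $5529.00.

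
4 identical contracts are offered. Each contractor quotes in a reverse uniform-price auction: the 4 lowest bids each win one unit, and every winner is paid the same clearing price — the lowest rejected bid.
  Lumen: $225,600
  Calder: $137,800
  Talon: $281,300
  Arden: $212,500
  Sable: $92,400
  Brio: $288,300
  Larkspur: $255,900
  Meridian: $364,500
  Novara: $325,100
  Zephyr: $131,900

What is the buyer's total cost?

Total cost: $902,400

Bids ranked low→high: 92,400 (Sable), 131,900 (Zephyr), 137,800 (Calder), 212,500 (Arden), 225,600 (Lumen), 255,900 (Larkspur), …
The 4 lowest are Sable, Zephyr, Calder, Arden.
Lowest unsuccessful bid: $225,600 → clearing price.
Total cost = 4 × $225,600 = $902,400.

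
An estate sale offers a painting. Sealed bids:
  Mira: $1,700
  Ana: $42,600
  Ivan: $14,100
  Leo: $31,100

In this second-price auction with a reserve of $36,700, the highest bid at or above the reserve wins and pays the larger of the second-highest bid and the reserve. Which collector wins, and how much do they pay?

Ana pays $36,700

Second-price auction with a reserve of $36,700: the highest bid at or above the reserve wins and pays the larger of the second-highest bid and the reserve.
Sorting bids: 42,600 (Ana) > 31,100 (Leo) > 14,100 (Ivan) > 1,700 (Mira)
Highest eligible bid: Ana at $42,600.
max(second-highest $31,100, reserve $36,700) = $36,700.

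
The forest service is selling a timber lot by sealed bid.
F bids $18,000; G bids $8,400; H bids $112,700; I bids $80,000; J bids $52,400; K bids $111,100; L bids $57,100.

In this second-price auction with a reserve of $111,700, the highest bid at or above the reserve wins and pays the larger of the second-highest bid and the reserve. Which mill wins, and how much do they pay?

Sorting bids: 112,700 (H) > 111,100 (K) > 80,000 (I) > 57,100 (L) > 52,400 (J) > 18,000 (F) > …
H has the top bid at or above the reserve ($112,700).
Second-highest bid $111,100 is below the reserve $111,700, so the reserve binds → payment $111,700.

H pays $111,700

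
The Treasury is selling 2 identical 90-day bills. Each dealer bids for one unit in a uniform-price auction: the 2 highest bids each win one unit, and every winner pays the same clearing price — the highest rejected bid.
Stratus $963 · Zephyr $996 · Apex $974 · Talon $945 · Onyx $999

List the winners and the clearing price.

Onyx, Zephyr; each pays $974

Ordering the bids: 999 (Onyx), 996 (Zephyr), 974 (Apex), 963 (Stratus), …
The 2 highest are Onyx, Zephyr.
Highest unsuccessful bid: $974 → clearing price.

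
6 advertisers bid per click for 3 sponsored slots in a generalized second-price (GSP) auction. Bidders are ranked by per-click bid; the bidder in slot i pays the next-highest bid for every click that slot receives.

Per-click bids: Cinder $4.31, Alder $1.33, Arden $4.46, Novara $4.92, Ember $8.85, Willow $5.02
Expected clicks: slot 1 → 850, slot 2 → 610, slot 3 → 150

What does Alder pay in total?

Sorting advertisers: $8.85 (Ember) > $5.02 (Willow) > $4.92 (Novara) > $4.46 (Arden) > …
Alder ranks below slot 3 → no slot, pays nothing.

Alder pays $0.00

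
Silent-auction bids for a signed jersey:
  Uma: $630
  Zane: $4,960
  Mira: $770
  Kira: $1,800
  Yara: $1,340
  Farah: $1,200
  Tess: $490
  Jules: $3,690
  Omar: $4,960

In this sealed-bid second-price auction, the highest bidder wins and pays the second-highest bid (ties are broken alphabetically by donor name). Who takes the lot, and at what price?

Bids ranked: 4,960 (Omar) > 4,960 (Zane) > 3,690 (Jules) > 1,800 (Kira) > 1,340 (Yara) > 1,200 (Farah) > …
Omar and Zane tie at $4,960; tie-break gives it to Omar.
Second-price: Omar pays Zane's bid of $4,960.

Omar pays $4,960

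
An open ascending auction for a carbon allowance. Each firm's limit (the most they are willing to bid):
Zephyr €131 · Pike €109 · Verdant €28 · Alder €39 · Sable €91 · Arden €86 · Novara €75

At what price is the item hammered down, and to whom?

Open ascending-bid auction: the price rises until one bidder remains; the winner pays the price at which the last rival dropped out.
Sorting limits: 131 (Zephyr) > 109 (Pike) > 91 (Sable) > 86 (Arden) > 75 (Novara) > 39 (Alder) > …
Pike is the last rival to drop out, at €109; Zephyr remains and wins at that price.

Zephyr wins at €109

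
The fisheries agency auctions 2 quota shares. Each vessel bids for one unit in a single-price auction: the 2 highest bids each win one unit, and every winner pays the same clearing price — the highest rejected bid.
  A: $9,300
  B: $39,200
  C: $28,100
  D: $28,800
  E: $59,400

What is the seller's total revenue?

Bids ranked high→low: 59,400 (E), 39,200 (B), 28,800 (D), 28,100 (C), …
Top 2: E, B.
First losing bid is D's $28,800, which sets the uniform price.
Total revenue = 2 × $28,800 = $57,600.

Total revenue: $57,600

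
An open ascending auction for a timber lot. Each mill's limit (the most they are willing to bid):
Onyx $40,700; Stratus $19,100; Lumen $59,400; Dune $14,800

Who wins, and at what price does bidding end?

Lumen wins at $40,700

Sorting limits: 59,400 (Lumen) > 40,700 (Onyx) > 19,100 (Stratus) > 14,800 (Dune)
Once the price passes $40,700, only Lumen is left; the hammer falls at Onyx's limit of $40,700.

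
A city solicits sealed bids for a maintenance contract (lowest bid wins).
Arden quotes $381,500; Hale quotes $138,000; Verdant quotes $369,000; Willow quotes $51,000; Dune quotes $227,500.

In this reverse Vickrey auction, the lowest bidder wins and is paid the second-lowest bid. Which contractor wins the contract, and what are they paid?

Willow is paid $138,000

Rule: the lowest bidder wins and is paid the second-lowest bid.
Sorting bids: 51,000 (Willow) < 138,000 (Hale) < 227,500 (Dune) < 369,000 (Verdant) < 381,500 (Arden)
Second-price: Willow is paid Hale's bid of $138,000.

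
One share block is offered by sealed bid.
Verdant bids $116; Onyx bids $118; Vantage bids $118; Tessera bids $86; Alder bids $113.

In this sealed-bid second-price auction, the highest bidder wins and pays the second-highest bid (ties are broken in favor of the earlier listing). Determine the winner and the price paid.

Onyx pays $118

Sealed-bid second-price auction: the highest bidder wins and pays the second-highest bid.
Bids in order: 118 (Onyx) > 118 (Vantage) > 116 (Verdant) > 113 (Alder) > 86 (Tessera)
Onyx and Vantage tie at $118; tie-break gives it to Onyx.
Onyx wins with the highest bid; price is set by the runner-up at $118.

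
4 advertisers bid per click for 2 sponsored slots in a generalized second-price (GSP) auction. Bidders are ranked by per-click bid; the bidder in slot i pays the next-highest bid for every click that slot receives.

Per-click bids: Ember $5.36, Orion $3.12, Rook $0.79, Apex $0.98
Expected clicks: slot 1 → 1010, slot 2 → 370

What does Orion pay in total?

Orion pays $362.60

Ranked by bid: $5.36 (Ember) > $3.12 (Orion) > $0.98 (Apex) > …
Orion holds slot 2 → pays next bid $0.98 × 370 clicks = $362.60.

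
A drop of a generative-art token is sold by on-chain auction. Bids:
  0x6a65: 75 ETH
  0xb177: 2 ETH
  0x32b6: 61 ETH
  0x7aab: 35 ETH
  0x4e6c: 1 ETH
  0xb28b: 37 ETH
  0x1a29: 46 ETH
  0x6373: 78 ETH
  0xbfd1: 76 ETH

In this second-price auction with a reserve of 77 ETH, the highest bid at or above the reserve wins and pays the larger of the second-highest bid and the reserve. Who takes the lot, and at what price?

Bids in order: 78 (0x6373) > 76 (0xbfd1) > 75 (0x6a65) > 61 (0x32b6) > 46 (0x1a29) > 37 (0xb28b) > …
0x6373 has the top bid at or above the reserve (78 ETH).
Second-highest bid 76 ETH is below the reserve 77 ETH, so the reserve binds → payment 77 ETH.

0x6373 pays 77 ETH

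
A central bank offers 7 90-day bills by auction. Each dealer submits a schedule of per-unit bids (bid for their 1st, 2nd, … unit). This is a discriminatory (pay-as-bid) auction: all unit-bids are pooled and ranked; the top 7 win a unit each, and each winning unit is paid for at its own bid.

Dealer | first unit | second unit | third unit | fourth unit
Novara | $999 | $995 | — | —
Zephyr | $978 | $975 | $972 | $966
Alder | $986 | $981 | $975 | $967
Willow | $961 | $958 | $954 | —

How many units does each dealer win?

All unit-bids, highest first — top 7: 999 (Novara-1), 995 (Novara-2), 986 (Alder-1), 981 (Alder-2), 978 (Zephyr-1), 975 (Zephyr-2), 975 (Alder-3)
Next rejected bid: $972 (not a price — pay-as-bid).
Allocation: Alder 3, Novara 2, Zephyr 2.

Alder 3, Novara 2, Zephyr 2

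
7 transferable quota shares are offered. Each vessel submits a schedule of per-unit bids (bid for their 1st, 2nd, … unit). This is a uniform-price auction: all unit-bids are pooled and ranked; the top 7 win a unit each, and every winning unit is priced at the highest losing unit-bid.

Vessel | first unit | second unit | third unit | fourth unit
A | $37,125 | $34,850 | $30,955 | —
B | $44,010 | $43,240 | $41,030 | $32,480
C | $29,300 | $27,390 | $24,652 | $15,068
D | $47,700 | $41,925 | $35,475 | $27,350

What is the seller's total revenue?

All unit-bids, highest first — top 7: 47,700 (D-1), 44,010 (B-1), 43,240 (B-2), 41,925 (D-2), 41,030 (B-3), 37,125 (A-1), 35,475 (D-3)
First bid not allocated: $34,850.
Allocation: A 1, B 3, D 3. Every unit priced at $34,850.
Revenue = 7 × 34,850 = $243,950.

Total revenue: $243,950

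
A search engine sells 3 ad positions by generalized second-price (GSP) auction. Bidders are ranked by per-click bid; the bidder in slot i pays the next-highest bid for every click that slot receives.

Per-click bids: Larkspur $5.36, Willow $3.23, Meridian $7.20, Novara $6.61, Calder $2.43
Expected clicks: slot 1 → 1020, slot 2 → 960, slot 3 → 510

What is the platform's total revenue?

Total revenue: $13535.10

Per-click bids in order: $7.20 (Meridian) > $6.61 (Novara) > $5.36 (Larkspur) > $3.23 (Willow) > …
Slot 1: Meridian pays $6.61 × 1020 = $6742.20
Slot 2: Novara pays $5.36 × 960 = $5145.60
Slot 3: Larkspur pays $3.23 × 510 = $1647.30
Total = $13535.10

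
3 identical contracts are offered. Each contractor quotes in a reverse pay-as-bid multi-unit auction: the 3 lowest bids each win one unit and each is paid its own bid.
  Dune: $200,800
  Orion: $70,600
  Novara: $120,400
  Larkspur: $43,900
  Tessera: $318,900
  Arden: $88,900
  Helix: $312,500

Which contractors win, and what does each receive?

Larkspur $43,900, Orion $70,600, Arden $88,900

Bids ranked low→high: 43,900 (Larkspur), 70,600 (Orion), 88,900 (Arden), 120,400 (Novara), 200,800 (Dune), …
The 3 lowest are Larkspur, Orion, Arden.
Each winner is paid its own bid: Larkspur $43,900, Orion $70,600, Arden $88,900.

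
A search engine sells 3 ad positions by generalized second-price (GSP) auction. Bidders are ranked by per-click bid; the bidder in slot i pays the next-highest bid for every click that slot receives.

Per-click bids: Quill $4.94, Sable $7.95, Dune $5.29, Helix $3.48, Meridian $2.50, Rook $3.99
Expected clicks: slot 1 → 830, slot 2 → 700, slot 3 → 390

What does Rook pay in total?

Rook pays $0.00

Per-click bids in order: $7.95 (Sable) > $5.29 (Dune) > $4.94 (Quill) > $3.99 (Rook) > …
Rook ranks below slot 3 → no slot, pays nothing.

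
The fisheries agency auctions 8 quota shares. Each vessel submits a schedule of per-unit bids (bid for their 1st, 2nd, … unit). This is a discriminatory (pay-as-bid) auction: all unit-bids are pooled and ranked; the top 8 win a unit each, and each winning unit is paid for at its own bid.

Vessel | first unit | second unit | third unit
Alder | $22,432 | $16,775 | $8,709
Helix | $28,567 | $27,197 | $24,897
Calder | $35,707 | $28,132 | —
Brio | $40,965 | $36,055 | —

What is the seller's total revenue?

All unit-bids, highest first — top 8: 40,965 (Brio-1), 36,055 (Brio-2), 35,707 (Calder-1), 28,567 (Helix-1), 28,132 (Calder-2), 27,197 (Helix-2), 24,897 (Helix-3), 22,432 (Alder-1)
Next rejected bid: $16,775 (not a price — pay-as-bid).
Each winning unit pays its own bid.
Revenue = 40,965 + 36,055 + 35,707 + 28,567 + 28,132 + 27,197 + 24,897 + 22,432 = $243,952.

Total revenue: $243,952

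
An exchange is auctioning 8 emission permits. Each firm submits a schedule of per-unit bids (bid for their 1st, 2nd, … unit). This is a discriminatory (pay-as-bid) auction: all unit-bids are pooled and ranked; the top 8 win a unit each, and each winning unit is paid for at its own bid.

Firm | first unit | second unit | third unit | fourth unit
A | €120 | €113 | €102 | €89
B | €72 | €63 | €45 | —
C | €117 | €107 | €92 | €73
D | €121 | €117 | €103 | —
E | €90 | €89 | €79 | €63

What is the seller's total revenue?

Pooled unit-bids ranked (top 8): 121 (D-1), 120 (A-1), 117 (C-1), 117 (D-2), 113 (A-2), 107 (C-2), 103 (D-3), 102 (A-3)
Next rejected bid: €92 (not a price — pay-as-bid).
Each winning unit pays its own bid.
Revenue = 121 + 120 + 117 + 117 + 113 + 107 + 103 + 102 = €900.

Total revenue: €900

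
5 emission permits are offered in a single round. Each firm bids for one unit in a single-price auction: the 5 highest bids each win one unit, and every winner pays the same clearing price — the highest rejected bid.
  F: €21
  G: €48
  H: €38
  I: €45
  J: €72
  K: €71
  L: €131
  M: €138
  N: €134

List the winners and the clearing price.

M, N, L, J, K; each pays €48

Sorting: 138 (M), 134 (N), 131 (L), 72 (J), 71 (K), 48 (G), 45 (I), …
The 5 highest are M, N, L, J, K.
First losing bid is G's €48, which sets the uniform price.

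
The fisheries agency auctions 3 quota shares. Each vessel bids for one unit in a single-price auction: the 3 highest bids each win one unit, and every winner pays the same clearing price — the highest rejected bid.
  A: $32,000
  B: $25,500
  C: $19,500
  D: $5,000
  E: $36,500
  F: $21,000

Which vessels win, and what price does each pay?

E, A, B; each pays $21,000

Bids ranked high→low: 36,500 (E), 32,000 (A), 25,500 (B), 21,000 (F), 19,500 (C), …
Winners (3 units): E, A, B.
Highest unsuccessful bid: $21,000 → clearing price.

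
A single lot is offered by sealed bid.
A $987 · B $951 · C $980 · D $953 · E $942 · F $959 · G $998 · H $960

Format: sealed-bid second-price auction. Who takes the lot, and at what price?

G pays $987

Bids ranked: 998 (G) > 987 (A) > 980 (C) > 960 (H) > 959 (F) > 953 (D) > …
G is highest; pays the second-highest bid, $987.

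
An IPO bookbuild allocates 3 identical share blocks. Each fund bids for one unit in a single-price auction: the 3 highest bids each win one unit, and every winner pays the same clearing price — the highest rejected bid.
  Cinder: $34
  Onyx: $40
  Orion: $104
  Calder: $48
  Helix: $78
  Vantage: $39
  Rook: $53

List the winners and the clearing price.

Orion, Helix, Rook; each pays $48

Sorting: 104 (Orion), 78 (Helix), 53 (Rook), 48 (Calder), 40 (Onyx), …
Top 3: Orion, Helix, Rook.
First losing bid is Calder's $48, which sets the uniform price.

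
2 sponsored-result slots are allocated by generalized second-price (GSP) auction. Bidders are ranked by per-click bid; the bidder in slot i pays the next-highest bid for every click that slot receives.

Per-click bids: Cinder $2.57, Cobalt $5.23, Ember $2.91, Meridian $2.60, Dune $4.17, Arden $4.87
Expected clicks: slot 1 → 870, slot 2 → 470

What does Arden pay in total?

Arden pays $1959.90

Ranked by bid: $5.23 (Cobalt) > $4.87 (Arden) > $4.17 (Dune) > …
Arden holds slot 2 → pays next bid $4.17 × 470 clicks = $1959.90.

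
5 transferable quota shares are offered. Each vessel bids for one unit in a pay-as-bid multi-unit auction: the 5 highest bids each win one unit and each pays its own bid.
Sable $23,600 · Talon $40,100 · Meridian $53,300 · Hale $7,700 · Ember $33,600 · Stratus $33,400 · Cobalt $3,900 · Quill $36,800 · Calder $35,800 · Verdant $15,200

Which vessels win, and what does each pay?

Meridian $53,300, Talon $40,100, Quill $36,800, Calder $35,800, Ember $33,600

Sorting: 53,300 (Meridian), 40,100 (Talon), 36,800 (Quill), 35,800 (Calder), 33,600 (Ember), 33,400 (Stratus), 23,600 (Sable), …
The 5 highest are Meridian, Talon, Quill, Calder, Ember.
Each winner pays its own bid: Meridian $53,300, Talon $40,100, Quill $36,800, Calder $35,800, Ember $33,600.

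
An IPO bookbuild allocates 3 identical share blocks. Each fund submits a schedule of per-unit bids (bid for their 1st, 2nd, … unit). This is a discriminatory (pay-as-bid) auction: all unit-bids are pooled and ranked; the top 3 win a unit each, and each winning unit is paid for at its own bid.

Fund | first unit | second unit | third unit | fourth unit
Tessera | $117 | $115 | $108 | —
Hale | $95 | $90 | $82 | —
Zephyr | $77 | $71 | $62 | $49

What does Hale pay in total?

Pooled unit-bids ranked (top 3): 117 (Tessera-1), 115 (Tessera-2), 108 (Tessera-3)
Next rejected bid: $95 (not a price — pay-as-bid).
Hale wins no units.

Hale pays $0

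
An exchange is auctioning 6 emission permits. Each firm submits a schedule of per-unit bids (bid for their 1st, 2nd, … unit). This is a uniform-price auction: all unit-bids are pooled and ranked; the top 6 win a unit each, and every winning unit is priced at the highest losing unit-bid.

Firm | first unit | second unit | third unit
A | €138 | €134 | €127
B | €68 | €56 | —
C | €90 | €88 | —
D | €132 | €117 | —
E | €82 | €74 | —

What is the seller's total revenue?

All unit-bids, highest first — top 6: 138 (A-1), 134 (A-2), 132 (D-1), 127 (A-3), 117 (D-2), 90 (C-1)
The (k+1)-th unit-bid is €88.
Allocation: A 3, C 1, D 2. Every unit priced at €88.
Revenue = 6 × 88 = €528.

Total revenue: €528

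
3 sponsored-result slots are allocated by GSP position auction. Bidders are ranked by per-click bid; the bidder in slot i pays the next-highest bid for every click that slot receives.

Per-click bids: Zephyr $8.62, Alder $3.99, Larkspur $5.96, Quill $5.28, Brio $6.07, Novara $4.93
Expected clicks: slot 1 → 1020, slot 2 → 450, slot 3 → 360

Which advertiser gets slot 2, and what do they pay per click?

Brio; $5.96 per click

Sorting advertisers: $8.62 (Zephyr) > $6.07 (Brio) > $5.96 (Larkspur) > $5.28 (Quill) > …
Slot 2 goes to the second-ranked bidder, Brio, who pays the next bid down: $5.96/click.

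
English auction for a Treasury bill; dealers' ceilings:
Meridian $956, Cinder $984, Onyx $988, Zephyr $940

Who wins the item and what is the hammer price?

Onyx wins at $984

Rule: the price rises until one bidder remains; the winner pays the price at which the last rival dropped out.
Sorting limits: 988 (Onyx) > 984 (Cinder) > 956 (Meridian) > 940 (Zephyr)
Cinder is the last rival to drop out, at $984; Onyx remains and wins at that price.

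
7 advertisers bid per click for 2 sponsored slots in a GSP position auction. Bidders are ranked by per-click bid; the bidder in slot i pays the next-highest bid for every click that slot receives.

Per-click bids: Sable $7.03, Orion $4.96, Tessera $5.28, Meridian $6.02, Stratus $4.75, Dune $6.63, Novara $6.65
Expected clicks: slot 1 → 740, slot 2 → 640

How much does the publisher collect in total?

Total revenue: $9164.20

Ranked by bid: $7.03 (Sable) > $6.65 (Novara) > $6.63 (Dune) > …
Slot 1: Sable pays $6.65 × 740 = $4921.00
Slot 2: Novara pays $6.63 × 640 = $4243.20
Total = $9164.20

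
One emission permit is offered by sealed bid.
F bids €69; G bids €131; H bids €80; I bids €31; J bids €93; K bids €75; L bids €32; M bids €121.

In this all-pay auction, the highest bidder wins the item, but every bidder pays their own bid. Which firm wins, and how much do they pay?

Sorting bids: 131 (G) > 121 (M) > 93 (J) > 80 (H) > 75 (K) > 69 (F) > …
G wins with the top bid; all bids are sunk regardless.

G pays €131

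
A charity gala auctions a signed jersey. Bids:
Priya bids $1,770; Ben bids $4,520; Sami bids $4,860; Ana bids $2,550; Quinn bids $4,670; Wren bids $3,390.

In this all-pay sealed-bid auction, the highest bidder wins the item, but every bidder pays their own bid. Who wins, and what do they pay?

Rule: the highest bidder wins the item, but every bidder pays their own bid.
Bids in order: 4,860 (Sami) > 4,670 (Quinn) > 4,520 (Ben) > 3,390 (Wren) > 2,550 (Ana) > 1,770 (Priya)
Sami is highest and takes the item; every bidder forfeits their bid.

Sami pays $4,860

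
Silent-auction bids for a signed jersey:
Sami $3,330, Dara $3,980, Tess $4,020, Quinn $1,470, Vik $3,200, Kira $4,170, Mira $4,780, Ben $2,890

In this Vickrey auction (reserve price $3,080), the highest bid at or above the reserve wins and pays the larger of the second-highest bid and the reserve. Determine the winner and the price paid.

Rule: the highest bid at or above the reserve wins and pays the larger of the second-highest bid and the reserve.
Bids in order: 4,780 (Mira) > 4,170 (Kira) > 4,020 (Tess) > 3,980 (Dara) > 3,330 (Sami) > 3,200 (Vik) > …
Highest eligible bid: Mira at $4,780.
Second-highest bid $4,170 exceeds the reserve $3,080 → payment $4,170.

Mira pays $4,170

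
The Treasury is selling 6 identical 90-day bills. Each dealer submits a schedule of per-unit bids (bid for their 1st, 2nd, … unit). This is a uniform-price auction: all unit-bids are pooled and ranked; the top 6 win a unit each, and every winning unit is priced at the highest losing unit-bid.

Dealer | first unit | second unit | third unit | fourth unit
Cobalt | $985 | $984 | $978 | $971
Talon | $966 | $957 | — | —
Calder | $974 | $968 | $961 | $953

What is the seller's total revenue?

Total revenue: $5,796

Merging the schedules and taking the best 6: 985 (Cobalt-1), 984 (Cobalt-2), 978 (Cobalt-3), 974 (Calder-1), 971 (Cobalt-4), 968 (Calder-2)
Highest rejected unit-bid = $966.
Allocation: Calder 2, Cobalt 4. Every unit priced at $966.
Revenue = 6 × 966 = $5,796.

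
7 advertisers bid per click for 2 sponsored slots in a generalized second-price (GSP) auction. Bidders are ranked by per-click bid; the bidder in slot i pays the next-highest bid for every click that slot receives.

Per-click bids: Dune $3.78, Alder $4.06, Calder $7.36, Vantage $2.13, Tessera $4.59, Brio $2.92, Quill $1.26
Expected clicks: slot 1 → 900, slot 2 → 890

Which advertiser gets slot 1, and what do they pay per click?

Calder; $4.59 per click

Ranked by bid: $7.36 (Calder) > $4.59 (Tessera) > $4.06 (Alder) > …
Slot 1 goes to the first-ranked bidder, Calder, who pays the next bid down: $4.59/click.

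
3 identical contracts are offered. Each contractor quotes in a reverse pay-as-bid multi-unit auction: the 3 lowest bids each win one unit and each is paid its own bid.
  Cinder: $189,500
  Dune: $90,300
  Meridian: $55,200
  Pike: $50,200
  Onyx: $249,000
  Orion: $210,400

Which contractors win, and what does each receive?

Ordering the bids: 50,200 (Pike), 55,200 (Meridian), 90,300 (Dune), 189,500 (Cinder), 210,400 (Orion), …
Lowest 3: Pike, Meridian, Dune.
Each winner is paid its own bid: Pike $50,200, Meridian $55,200, Dune $90,300.

Pike $50,200, Meridian $55,200, Dune $90,300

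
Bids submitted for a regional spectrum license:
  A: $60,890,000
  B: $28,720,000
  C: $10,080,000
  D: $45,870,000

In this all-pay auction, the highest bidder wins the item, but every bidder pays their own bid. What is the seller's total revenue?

Bids in order: 60,890,000 (A) > 45,870,000 (D) > 28,720,000 (B) > 10,080,000 (C)
Every bidder forfeits their bid regardless of winning.
Revenue = 60,890,000 + 28,720,000 + 10,080,000 + 45,870,000 = $145,560,000.

Total revenue: $145,560,000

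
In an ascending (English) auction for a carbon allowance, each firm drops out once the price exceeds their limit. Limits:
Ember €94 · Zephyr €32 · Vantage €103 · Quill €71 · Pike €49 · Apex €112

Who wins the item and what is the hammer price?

Limits in order: 112 (Apex) > 103 (Vantage) > 94 (Ember) > 71 (Quill) > 49 (Pike) > 32 (Zephyr)
Vantage is the last rival to drop out, at €103; Apex remains and wins at that price.

Apex wins at €103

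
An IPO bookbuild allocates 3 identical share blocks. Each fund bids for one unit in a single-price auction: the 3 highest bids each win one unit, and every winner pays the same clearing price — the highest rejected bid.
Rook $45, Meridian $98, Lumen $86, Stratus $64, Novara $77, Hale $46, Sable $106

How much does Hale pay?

Sorting: 106 (Sable), 98 (Meridian), 86 (Lumen), 77 (Novara), 64 (Stratus), …
Winners (3 units): Sable, Meridian, Lumen.
Highest unsuccessful bid: $77 → clearing price.
Hale does not win → pays $0.

Hale pays $0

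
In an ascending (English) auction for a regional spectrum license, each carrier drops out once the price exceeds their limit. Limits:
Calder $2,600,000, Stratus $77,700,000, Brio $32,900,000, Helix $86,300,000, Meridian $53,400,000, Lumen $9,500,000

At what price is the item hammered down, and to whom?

Sorting limits: 86,300,000 (Helix) > 77,700,000 (Stratus) > 53,400,000 (Meridian) > 32,900,000 (Brio) > 9,500,000 (Lumen) > 2,600,000 (Calder)
Bidding ends when Stratus exits at $77,700,000; Helix takes it.

Helix wins at $77,700,000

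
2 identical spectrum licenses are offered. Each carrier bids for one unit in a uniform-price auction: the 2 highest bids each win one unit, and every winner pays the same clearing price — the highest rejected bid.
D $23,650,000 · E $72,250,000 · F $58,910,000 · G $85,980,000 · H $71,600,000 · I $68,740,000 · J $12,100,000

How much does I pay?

I pays $0

Bids ranked high→low: 85,980,000 (G), 72,250,000 (E), 71,600,000 (H), 68,740,000 (I), …
The 2 highest are G, E.
First losing bid is H's $71,600,000, which sets the uniform price.
I does not win → pays $0.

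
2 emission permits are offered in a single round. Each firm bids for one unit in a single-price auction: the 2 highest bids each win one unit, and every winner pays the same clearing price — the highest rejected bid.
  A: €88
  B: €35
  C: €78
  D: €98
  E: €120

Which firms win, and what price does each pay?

Sorting: 120 (E), 98 (D), 88 (A), 78 (C), …
Winners (2 units): E, D.
First losing bid is A's €88, which sets the uniform price.

E, D; each pays €88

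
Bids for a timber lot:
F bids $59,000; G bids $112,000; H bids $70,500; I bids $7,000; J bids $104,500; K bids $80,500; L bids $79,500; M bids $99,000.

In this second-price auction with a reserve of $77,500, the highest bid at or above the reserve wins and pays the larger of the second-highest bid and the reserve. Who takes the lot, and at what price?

G pays $104,500

Bids in order: 112,000 (G) > 104,500 (J) > 99,000 (M) > 80,500 (K) > 79,500 (L) > 70,500 (H) > …
Highest eligible bid: G at $112,000.
max(second-highest $104,500, reserve $77,500) = $104,500; the reserve does not bind.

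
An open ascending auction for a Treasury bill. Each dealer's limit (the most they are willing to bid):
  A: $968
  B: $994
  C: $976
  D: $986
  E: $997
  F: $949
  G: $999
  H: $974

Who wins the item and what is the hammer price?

G wins at $997

Rule: the price rises until one bidder remains; the winner pays the price at which the last rival dropped out.
Limits ranked: 999 (G) > 997 (E) > 994 (B) > 986 (D) > 976 (C) > 974 (H) > …
Once the price passes $997, only G is left; the hammer falls at E's limit of $997.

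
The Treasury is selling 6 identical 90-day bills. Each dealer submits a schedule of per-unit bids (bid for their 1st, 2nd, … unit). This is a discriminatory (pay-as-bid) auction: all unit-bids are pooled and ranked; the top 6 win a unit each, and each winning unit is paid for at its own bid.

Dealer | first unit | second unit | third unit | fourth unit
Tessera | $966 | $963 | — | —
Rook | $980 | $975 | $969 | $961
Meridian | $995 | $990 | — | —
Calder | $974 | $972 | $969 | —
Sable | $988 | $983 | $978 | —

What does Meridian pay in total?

Meridian pays $1,985

Merging the schedules and taking the best 6: 995 (Meridian-1), 990 (Meridian-2), 988 (Sable-1), 983 (Sable-2), 980 (Rook-1), 978 (Sable-3)
Next rejected bid: $975 (not a price — pay-as-bid).
Meridian's winning unit-bids: 995 + 990 = $1,985.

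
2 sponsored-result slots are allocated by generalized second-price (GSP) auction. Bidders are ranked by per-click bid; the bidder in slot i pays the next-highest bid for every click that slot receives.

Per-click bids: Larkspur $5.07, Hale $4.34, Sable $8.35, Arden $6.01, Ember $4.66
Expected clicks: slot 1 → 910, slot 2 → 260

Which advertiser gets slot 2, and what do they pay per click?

Per-click bids in order: $8.35 (Sable) > $6.01 (Arden) > $5.07 (Larkspur) > …
Slot 2 goes to the second-ranked bidder, Arden, who pays the next bid down: $5.07/click.

Arden; $5.07 per click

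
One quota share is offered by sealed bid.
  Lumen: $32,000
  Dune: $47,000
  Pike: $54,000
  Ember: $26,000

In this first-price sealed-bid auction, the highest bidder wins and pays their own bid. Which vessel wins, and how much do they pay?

Pike pays $54,000

First-price sealed-bid auction: the highest bidder wins and pays their own bid.
Bids ranked: 54,000 (Pike) > 47,000 (Dune) > 32,000 (Lumen) > 26,000 (Ember)
Pike is highest → pays own bid, $54,000.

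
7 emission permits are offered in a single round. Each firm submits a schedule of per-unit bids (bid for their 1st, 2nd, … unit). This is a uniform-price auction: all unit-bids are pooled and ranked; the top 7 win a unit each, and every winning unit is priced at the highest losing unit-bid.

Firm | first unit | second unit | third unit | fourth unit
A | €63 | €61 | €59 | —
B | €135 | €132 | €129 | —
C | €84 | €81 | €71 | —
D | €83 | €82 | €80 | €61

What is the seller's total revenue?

Total revenue: €560

All unit-bids, highest first — top 7: 135 (B-1), 132 (B-2), 129 (B-3), 84 (C-1), 83 (D-1), 82 (D-2), 81 (C-2)
The (k+1)-th unit-bid is €80.
Allocation: B 3, C 2, D 2. Every unit priced at €80.
Revenue = 7 × 80 = €560.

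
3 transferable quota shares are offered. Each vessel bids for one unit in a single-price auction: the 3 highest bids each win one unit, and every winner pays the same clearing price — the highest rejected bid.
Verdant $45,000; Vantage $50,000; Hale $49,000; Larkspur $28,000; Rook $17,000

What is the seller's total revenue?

Ordering the bids: 50,000 (Vantage), 49,000 (Hale), 45,000 (Verdant), 28,000 (Larkspur), 17,000 (Rook)
The 3 highest are Vantage, Hale, Verdant.
Highest unsuccessful bid: $28,000 → clearing price.
Total revenue = 3 × $28,000 = $84,000.

Total revenue: $84,000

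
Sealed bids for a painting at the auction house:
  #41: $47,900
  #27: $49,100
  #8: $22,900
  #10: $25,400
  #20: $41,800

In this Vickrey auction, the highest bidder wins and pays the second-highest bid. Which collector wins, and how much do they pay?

Bids ranked: 49,100 (#27) > 47,900 (#41) > 41,800 (#20) > 25,400 (#10) > 22,900 (#8)
#27 is highest; pays the second-highest bid, $47,900.

#27 pays $47,900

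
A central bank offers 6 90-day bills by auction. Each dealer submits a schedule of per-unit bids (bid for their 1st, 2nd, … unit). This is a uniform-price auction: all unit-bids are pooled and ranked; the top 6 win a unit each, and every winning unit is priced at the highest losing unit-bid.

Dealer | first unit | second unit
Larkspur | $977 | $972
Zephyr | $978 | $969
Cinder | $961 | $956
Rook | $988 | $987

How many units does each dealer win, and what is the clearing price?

Larkspur 2, Rook 2, Zephyr 2; clearing price $961

All unit-bids, highest first — top 6: 988 (Rook-1), 987 (Rook-2), 978 (Zephyr-1), 977 (Larkspur-1), 972 (Larkspur-2), 969 (Zephyr-2)
The (k+1)-th unit-bid is $961.
Allocation: Larkspur 2, Rook 2, Zephyr 2.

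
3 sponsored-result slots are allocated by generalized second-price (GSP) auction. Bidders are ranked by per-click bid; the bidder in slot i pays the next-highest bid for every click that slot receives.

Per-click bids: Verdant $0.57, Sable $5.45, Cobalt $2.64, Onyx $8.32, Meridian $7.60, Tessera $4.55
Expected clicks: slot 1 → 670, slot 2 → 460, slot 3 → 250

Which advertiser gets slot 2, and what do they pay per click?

Meridian; $5.45 per click

Per-click bids in order: $8.32 (Onyx) > $7.60 (Meridian) > $5.45 (Sable) > $4.55 (Tessera) > …
Slot 2 goes to the second-ranked bidder, Meridian, who pays the next bid down: $5.45/click.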